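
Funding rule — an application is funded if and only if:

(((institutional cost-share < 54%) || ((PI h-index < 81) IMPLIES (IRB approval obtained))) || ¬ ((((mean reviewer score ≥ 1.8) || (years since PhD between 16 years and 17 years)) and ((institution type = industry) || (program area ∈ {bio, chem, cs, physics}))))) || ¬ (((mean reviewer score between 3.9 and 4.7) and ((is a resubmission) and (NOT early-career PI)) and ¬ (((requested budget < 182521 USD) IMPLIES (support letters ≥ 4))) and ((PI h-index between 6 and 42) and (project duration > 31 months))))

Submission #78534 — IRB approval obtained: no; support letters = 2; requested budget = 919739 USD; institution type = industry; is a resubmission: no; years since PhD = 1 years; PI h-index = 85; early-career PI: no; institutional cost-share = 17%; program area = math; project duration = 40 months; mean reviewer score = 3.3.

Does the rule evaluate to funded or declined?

Funded

Atomic conditions:
  institutional cost-share < 54%: 17 < 54 is true
  PI h-index < 81: 85 < 81 is false
  IRB approval obtained: no → false
  mean reviewer score ≥ 1.8: 3.3 ≥ 1.8 is true
  years since PhD between 16 years and 17 years: 1 in [16, 17] is false
  institution type = industry: industry == industry is true
  program area ∈ {bio, chem, cs, physics}: math is not in the set → false
  mean reviewer score between 3.9 and 4.7: 3.3 in [3.9, 4.7] is false
  is a resubmission: no → false
  NOT early-career PI: no → true
  requested budget < 182521 USD: 919739 < 182521 is false
  support letters ≥ 4: 2 ≥ 4 is false
  PI h-index between 6 and 42: 85 in [6, 42] is false
  project duration > 31 months: 40 > 31 is true
Combine:
[1.1.2] false → false (antecedent false ⇒ implication holds) = true
[1.1] true OR true = true
[1.2.1.1] true OR false = true
[1.2.1.2] true OR false = true
[1.2.1] true AND true = true
[1.2] NOT true = false
[1] true OR false = true
[2.1.2] false AND true = false
[2.1.3.1] false → false (antecedent false ⇒ implication holds) = true
[2.1.3] NOT true = false
[2.1.4] false AND true = false
[2.1] false AND false AND false AND false = false
[2] NOT false = true
[root] true OR true = true
Overall: true → funded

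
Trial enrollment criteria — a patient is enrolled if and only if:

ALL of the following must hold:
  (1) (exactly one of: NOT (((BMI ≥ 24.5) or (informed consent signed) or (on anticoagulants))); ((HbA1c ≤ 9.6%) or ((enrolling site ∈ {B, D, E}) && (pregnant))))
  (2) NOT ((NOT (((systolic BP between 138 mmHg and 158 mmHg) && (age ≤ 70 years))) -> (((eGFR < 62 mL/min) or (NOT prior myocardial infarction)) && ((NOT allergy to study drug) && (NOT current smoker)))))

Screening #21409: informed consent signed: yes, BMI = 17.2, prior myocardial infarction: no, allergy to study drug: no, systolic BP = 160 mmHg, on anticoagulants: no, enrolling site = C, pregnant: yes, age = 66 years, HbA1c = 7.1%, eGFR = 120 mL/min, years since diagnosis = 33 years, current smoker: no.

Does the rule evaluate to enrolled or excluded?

Atomic conditions:
  BMI ≥ 24.5: 17.2 ≥ 24.5 is false
  informed consent signed: yes → true
  on anticoagulants: no → false
  HbA1c ≤ 9.6%: 7.1 ≤ 9.6 is true
  enrolling site ∈ {B, D, E}: C is not in the set → false
  pregnant: yes → true
  systolic BP between 138 mmHg and 158 mmHg: 160 in [138, 158] is false
  age ≤ 70 years: 66 ≤ 70 is true
  eGFR < 62 mL/min: 120 < 62 is false
  NOT prior myocardial infarction: no → true
  NOT allergy to study drug: no → true
  NOT current smoker: no → true
Combine:
[1.1.1] false OR true OR false = true
[1.1] NOT true = false
[1.2.2] false AND true = false
[1.2] true OR false = true
[1] exactly-one(false, true) = true
[2.1.1.1] false AND true = false
[2.1.1] NOT false = true
[2.1.2.1] false OR true = true
[2.1.2.2] true AND true = true
[2.1.2] true AND true = true
[2.1] true → true = true
[2] NOT true = false
[root] true AND false = false
Overall: false → excluded

Excluded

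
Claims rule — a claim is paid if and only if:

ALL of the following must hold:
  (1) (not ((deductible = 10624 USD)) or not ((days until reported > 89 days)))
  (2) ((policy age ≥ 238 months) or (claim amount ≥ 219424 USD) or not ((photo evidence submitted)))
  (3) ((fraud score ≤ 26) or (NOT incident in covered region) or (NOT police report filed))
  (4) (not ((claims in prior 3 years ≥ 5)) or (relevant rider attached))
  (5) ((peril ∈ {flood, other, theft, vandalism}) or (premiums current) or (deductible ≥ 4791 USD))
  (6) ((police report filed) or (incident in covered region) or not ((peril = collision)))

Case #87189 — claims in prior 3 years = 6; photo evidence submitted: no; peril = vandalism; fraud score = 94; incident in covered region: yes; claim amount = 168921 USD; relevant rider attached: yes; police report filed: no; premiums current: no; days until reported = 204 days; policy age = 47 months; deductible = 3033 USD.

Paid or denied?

Paid

Atomic conditions:
  deductible = 10624 USD: 3033 == 10624 is false
  days until reported > 89 days: 204 > 89 is true
  policy age ≥ 238 months: 47 ≥ 238 is false
  claim amount ≥ 219424 USD: 168921 ≥ 219424 is false
  photo evidence submitted: no → false
  fraud score ≤ 26: 94 ≤ 26 is false
  NOT incident in covered region: yes → false
  NOT police report filed: no → true
  claims in prior 3 years ≥ 5: 6 ≥ 5 is true
  relevant rider attached: yes → true
  peril ∈ {flood, other, theft, vandalism}: vandalism is in the set → true
  premiums current: no → false
  deductible ≥ 4791 USD: 3033 ≥ 4791 is false
  police report filed: no → false
  incident in covered region: yes → true
  peril = collision: vandalism == collision is false
Combine:
[1.1] NOT false = true
[1.2] NOT true = false
[1] true OR false = true
[2.3] NOT false = true
[2] false OR false OR true = true
[3] false OR false OR true = true
[4.1] NOT true = false
[4] false OR true = true
[5] true OR false OR false = true
[6.3] NOT false = true
[6] false OR true OR true = true
[root] true AND true AND true AND true AND true AND true = true
Overall: true → paid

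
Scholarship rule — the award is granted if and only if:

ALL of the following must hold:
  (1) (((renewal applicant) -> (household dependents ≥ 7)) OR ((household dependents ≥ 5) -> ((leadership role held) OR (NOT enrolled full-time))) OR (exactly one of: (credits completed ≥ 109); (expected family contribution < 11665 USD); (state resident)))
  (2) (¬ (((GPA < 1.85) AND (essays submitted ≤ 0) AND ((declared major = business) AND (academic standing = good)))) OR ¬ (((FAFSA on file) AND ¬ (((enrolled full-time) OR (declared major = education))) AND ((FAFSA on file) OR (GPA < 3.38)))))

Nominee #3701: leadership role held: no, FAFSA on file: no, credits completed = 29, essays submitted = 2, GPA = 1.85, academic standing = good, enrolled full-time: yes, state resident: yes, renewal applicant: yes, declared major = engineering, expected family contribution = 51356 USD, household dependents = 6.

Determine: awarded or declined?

Atomic conditions:
  renewal applicant: yes → true
  household dependents ≥ 7: 6 ≥ 7 is false
  household dependents ≥ 5: 6 ≥ 5 is true
  leadership role held: no → false
  NOT enrolled full-time: yes → false
  credits completed ≥ 109: 29 ≥ 109 is false
  expected family contribution < 11665 USD: 51356 < 11665 is false
  state resident: yes → true
  GPA < 1.85: 1.85 < 1.85 is false
  essays submitted ≤ 0: 2 ≤ 0 is false
  declared major = business: engineering == business is false
  academic standing = good: good == good is true
  FAFSA on file: no → false
  enrolled full-time: yes → true
  declared major = education: engineering == education is false
  GPA < 3.38: 1.85 < 3.38 is true
Combine:
[1.1] true → false = false
[1.2.2] false OR false = false
[1.2] true → false = false
[1.3] exactly-one(false, false, true) = true
[1] false OR false OR true = true
[2.1.1.3] false AND true = false
[2.1.1] false AND false AND false = false
[2.1] NOT false = true
[2.2.1.2.1] true OR false = true
[2.2.1.2] NOT true = false
[2.2.1.3] false OR true = true
[2.2.1] false AND false AND true = false
[2.2] NOT false = true
[2] true OR true = true
[root] true AND true = true
Overall: true → awarded

Awarded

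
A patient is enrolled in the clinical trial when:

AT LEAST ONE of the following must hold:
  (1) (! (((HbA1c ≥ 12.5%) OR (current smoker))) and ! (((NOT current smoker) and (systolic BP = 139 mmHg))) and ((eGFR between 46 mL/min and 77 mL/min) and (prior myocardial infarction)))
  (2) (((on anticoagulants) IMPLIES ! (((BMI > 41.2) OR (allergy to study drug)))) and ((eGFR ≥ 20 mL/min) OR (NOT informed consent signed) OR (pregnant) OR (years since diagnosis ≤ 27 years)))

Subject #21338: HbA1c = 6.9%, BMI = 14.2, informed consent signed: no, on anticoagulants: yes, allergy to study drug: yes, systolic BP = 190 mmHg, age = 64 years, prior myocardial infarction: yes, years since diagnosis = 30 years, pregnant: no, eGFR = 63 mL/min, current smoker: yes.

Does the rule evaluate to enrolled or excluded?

Excluded

Atomic conditions:
  HbA1c ≥ 12.5%: 6.9 ≥ 12.5 is false
  current smoker: yes → true
  NOT current smoker: yes → false
  systolic BP = 139 mmHg: 190 == 139 is false
  eGFR between 46 mL/min and 77 mL/min: 63 in [46, 77] is true
  prior myocardial infarction: yes → true
  on anticoagulants: yes → true
  BMI > 41.2: 14.2 > 41.2 is false
  allergy to study drug: yes → true
  eGFR ≥ 20 mL/min: 63 ≥ 20 is true
  NOT informed consent signed: no → true
  pregnant: no → false
  years since diagnosis ≤ 27 years: 30 ≤ 27 is false
Combine:
[1.1.1] false OR true = true
[1.1] NOT true = false
[1.2.1] false AND false = false
[1.2] NOT false = true
[1.3] true AND true = true
[1] false AND true AND true = false
[2.1.2.1] false OR true = true
[2.1.2] NOT true = false
[2.1] true → false = false
[2.2] true OR true OR false OR false = true
[2] false AND true = false
[root] false OR false = false
Overall: false → excluded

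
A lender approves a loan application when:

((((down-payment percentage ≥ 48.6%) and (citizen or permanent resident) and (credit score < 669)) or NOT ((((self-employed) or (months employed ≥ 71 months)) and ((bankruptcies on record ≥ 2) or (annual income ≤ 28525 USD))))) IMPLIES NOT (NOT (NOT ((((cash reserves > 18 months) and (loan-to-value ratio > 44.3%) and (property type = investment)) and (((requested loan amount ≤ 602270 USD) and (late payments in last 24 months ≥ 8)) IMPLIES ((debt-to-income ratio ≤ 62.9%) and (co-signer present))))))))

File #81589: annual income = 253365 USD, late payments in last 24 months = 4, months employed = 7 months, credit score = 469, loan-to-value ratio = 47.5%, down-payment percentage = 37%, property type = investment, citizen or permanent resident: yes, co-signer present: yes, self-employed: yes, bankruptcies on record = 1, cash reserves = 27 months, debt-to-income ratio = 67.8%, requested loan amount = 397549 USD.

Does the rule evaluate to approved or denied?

Denied

Atomic conditions:
  down-payment percentage ≥ 48.6%: 37 ≥ 48.6 is false
  citizen or permanent resident: yes → true
  credit score < 669: 469 < 669 is true
  self-employed: yes → true
  months employed ≥ 71 months: 7 ≥ 71 is false
  bankruptcies on record ≥ 2: 1 ≥ 2 is false
  annual income ≤ 28525 USD: 253365 ≤ 28525 is false
  cash reserves > 18 months: 27 > 18 is true
  loan-to-value ratio > 44.3%: 47.5 > 44.3 is true
  property type = investment: investment == investment is true
  requested loan amount ≤ 602270 USD: 397549 ≤ 602270 is true
  late payments in last 24 months ≥ 8: 4 ≥ 8 is false
  debt-to-income ratio ≤ 62.9%: 67.8 ≤ 62.9 is false
  co-signer present: yes → true
Combine:
[1.1] false AND true AND true = false
[1.2.1.1] true OR false = true
[1.2.1.2] false OR false = false
[1.2.1] true AND false = false
[1.2] NOT false = true
[1] false OR true = true
[2.1.1.1.1] true AND true AND true = true
[2.1.1.1.2.1] true AND false = false
[2.1.1.1.2.2] false AND true = false
[2.1.1.1.2] false → false (antecedent false ⇒ implication holds) = true
[2.1.1.1] true AND true = true
[2.1.1] NOT true = false
[2.1] NOT false = true
[2] NOT true = false
[root] true → false = false
Overall: false → denied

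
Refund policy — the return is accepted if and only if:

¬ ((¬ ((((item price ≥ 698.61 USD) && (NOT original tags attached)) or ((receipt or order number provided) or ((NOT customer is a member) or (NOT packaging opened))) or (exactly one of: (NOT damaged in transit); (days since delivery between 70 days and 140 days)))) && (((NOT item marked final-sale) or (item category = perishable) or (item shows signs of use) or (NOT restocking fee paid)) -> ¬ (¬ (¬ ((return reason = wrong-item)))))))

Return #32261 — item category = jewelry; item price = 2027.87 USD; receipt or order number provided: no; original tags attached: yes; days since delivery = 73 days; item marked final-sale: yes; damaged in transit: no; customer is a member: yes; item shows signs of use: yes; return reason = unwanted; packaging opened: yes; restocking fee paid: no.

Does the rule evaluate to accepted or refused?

Refused

Atomic conditions:
  item price ≥ 698.61 USD: 2027.87 ≥ 698.61 is true
  NOT original tags attached: yes → false
  receipt or order number provided: no → false
  NOT customer is a member: yes → false
  NOT packaging opened: yes → false
  NOT damaged in transit: no → true
  days since delivery between 70 days and 140 days: 73 in [70, 140] is true
  NOT item marked final-sale: yes → false
  item category = perishable: jewelry == perishable is false
  item shows signs of use: yes → true
  NOT restocking fee paid: no → true
  return reason = wrong-item: unwanted == wrong-item is false
Combine:
[1.1.1.1] true AND false = false
[1.1.1.2.2] false OR false = false
[1.1.1.2] false OR false = false
[1.1.1.3] exactly-one(true, true) = false
[1.1.1] false OR false OR false = false
[1.1] NOT false = true
[1.2.1] false OR false OR true OR true = true
[1.2.2.1.1] NOT false = true
[1.2.2.1] NOT true = false
[1.2.2] NOT false = true
[1.2] true → true = true
[1] true AND true = true
[root] NOT true = false
Overall: false → refused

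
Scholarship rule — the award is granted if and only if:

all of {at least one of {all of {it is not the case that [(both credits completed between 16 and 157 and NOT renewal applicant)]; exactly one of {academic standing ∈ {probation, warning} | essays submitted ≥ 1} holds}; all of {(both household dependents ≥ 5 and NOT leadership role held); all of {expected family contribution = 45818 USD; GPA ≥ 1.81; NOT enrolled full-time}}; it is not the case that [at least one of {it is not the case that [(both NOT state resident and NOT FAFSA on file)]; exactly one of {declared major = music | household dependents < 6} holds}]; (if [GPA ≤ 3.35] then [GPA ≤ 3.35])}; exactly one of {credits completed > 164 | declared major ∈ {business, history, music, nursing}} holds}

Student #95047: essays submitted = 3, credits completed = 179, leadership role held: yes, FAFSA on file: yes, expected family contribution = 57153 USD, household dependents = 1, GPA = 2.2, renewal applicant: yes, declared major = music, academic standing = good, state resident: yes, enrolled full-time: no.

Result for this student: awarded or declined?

Atomic conditions:
  credits completed between 16 and 157: 179 in [16, 157] is false
  NOT renewal applicant: yes → false
  academic standing ∈ {probation, warning}: good is not in the set → false
  essays submitted ≥ 1: 3 ≥ 1 is true
  household dependents ≥ 5: 1 ≥ 5 is false
  NOT leadership role held: yes → false
  expected family contribution = 45818 USD: 57153 == 45818 is false
  GPA ≥ 1.81: 2.2 ≥ 1.81 is true
  NOT enrolled full-time: no → true
  NOT state resident: yes → false
  NOT FAFSA on file: yes → false
  declared major = music: music == music is true
  household dependents < 6: 1 < 6 is true
  GPA ≤ 3.35: 2.2 ≤ 3.35 is true
  credits completed > 164: 179 > 164 is true
  declared major ∈ {business, history, music, nursing}: music is in the set → true
Combine:
[1.1.1.1] false AND false = false
[1.1.1] NOT false = true
[1.1.2] exactly-one(false, true) = true
[1.1] true AND true = true
[1.2.1] false AND false = false
[1.2.2] false AND true AND true = false
[1.2] false AND false = false
[1.3.1.1.1] false AND false = false
[1.3.1.1] NOT false = true
[1.3.1.2] exactly-one(true, true) = false
[1.3.1] true OR false = true
[1.3] NOT true = false
[1.4] true → true = true
[1] true OR false OR false OR true = true
[2] exactly-one(true, true) = false
[root] true AND false = false
Overall: false → declined

Declined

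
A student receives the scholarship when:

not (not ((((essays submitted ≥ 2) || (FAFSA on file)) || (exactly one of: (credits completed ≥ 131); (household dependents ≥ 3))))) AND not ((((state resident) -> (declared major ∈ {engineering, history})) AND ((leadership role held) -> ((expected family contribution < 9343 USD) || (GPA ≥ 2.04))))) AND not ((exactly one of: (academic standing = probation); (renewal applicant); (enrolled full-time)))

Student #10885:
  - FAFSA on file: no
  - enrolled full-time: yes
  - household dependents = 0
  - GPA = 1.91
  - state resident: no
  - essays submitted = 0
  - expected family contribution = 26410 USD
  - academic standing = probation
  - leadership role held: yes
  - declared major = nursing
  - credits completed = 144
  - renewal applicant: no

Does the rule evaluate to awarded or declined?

Atomic conditions:
  essays submitted ≥ 2: 0 ≥ 2 is false
  FAFSA on file: no → false
  credits completed ≥ 131: 144 ≥ 131 is true
  household dependents ≥ 3: 0 ≥ 3 is false
  state resident: no → false
  declared major ∈ {engineering, history}: nursing is not in the set → false
  leadership role held: yes → true
  expected family contribution < 9343 USD: 26410 < 9343 is false
  GPA ≥ 2.04: 1.91 ≥ 2.04 is false
  academic standing = probation: probation == probation is true
  renewal applicant: no → false
  enrolled full-time: yes → true
Combine:
[1.1.1.1] false OR false = false
[1.1.1.2] exactly-one(true, false) = true
[1.1.1] false OR true = true
[1.1] NOT true = false
[1] NOT false = true
[2.1.1] false → false (antecedent false ⇒ implication holds) = true
[2.1.2.2] false OR false = false
[2.1.2] true → false = false
[2.1] true AND false = false
[2] NOT false = true
[3.1] exactly-one(true, false, true) = false
[3] NOT false = true
[root] true AND true AND true = true
Overall: true → awarded

Awarded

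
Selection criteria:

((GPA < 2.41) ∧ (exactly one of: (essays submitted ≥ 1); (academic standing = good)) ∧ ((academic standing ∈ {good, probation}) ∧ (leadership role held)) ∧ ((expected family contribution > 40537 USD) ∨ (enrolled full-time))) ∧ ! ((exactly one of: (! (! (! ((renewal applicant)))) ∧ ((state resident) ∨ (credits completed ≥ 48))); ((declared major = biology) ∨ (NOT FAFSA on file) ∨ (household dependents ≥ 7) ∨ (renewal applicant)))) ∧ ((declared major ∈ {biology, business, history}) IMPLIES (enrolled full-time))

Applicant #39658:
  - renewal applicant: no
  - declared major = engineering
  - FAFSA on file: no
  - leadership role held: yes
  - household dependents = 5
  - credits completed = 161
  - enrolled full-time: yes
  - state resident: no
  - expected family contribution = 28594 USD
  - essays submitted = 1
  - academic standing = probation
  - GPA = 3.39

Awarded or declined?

Atomic conditions:
  GPA < 2.41: 3.39 < 2.41 is false
  essays submitted ≥ 1: 1 ≥ 1 is true
  academic standing = good: probation == good is false
  academic standing ∈ {good, probation}: probation is in the set → true
  leadership role held: yes → true
  expected family contribution > 40537 USD: 28594 > 40537 is false
  enrolled full-time: yes → true
  renewal applicant: no → false
  state resident: no → false
  credits completed ≥ 48: 161 ≥ 48 is true
  declared major = biology: engineering == biology is false
  NOT FAFSA on file: no → true
  household dependents ≥ 7: 5 ≥ 7 is false
  declared major ∈ {biology, business, history}: engineering is not in the set → false
Combine:
[1.2] exactly-one(true, false) = true
[1.3] true AND true = true
[1.4] false OR true = true
[1] false AND true AND true AND true = false
[2.1.1.1.1.1] NOT false = true
[2.1.1.1.1] NOT true = false
[2.1.1.1] NOT false = true
[2.1.1.2] false OR true = true
[2.1.1] true AND true = true
[2.1.2] false OR true OR false OR false = true
[2.1] exactly-one(true, true) = false
[2] NOT false = true
[3] false → true (antecedent false ⇒ implication holds) = true
[root] false AND true AND true = false
Overall: false → declined

Declined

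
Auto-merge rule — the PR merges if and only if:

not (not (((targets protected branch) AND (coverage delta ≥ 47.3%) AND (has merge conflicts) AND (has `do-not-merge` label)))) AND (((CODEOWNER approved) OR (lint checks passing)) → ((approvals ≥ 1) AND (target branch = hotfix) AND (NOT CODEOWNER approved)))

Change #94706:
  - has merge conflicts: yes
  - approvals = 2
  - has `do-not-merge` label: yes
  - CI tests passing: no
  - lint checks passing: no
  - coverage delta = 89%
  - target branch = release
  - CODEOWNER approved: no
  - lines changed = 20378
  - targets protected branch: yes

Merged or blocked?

Atomic conditions:
  targets protected branch: yes → true
  coverage delta ≥ 47.3%: 89 ≥ 47.3 is true
  has merge conflicts: yes → true
  has `do-not-merge` label: yes → true
  CODEOWNER approved: no → false
  lint checks passing: no → false
  approvals ≥ 1: 2 ≥ 1 is true
  target branch = hotfix: release == hotfix is false
  NOT CODEOWNER approved: no → true
Combine:
[1.1.1] true AND true AND true AND true = true
[1.1] NOT true = false
[1] NOT false = true
[2.1] false OR false = false
[2.2] true AND false AND true = false
[2] false → false (antecedent false ⇒ implication holds) = true
[root] true AND true = true
Overall: true → merged

Merged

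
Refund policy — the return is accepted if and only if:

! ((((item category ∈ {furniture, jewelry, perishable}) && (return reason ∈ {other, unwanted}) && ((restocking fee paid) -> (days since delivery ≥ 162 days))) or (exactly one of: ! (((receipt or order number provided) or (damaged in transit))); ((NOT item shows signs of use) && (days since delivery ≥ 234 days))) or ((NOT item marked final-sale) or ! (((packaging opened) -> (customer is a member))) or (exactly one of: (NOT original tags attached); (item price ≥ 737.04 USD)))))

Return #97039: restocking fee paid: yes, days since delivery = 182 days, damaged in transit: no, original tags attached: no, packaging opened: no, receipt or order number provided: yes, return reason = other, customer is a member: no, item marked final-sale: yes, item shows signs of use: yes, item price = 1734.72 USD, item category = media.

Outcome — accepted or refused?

Accepted

Atomic conditions:
  item category ∈ {furniture, jewelry, perishable}: media is not in the set → false
  return reason ∈ {other, unwanted}: other is in the set → true
  restocking fee paid: yes → true
  days since delivery ≥ 162 days: 182 ≥ 162 is true
  receipt or order number provided: yes → true
  damaged in transit: no → false
  NOT item shows signs of use: yes → false
  days since delivery ≥ 234 days: 182 ≥ 234 is false
  NOT item marked final-sale: yes → false
  packaging opened: no → false
  customer is a member: no → false
  NOT original tags attached: no → true
  item price ≥ 737.04 USD: 1734.72 ≥ 737.04 is true
Combine:
[1.1.3] true → true = true
[1.1] false AND true AND true = false
[1.2.1.1] true OR false = true
[1.2.1] NOT true = false
[1.2.2] false AND false = false
[1.2] exactly-one(false, false) = false
[1.3.2.1] false → false (antecedent false ⇒ implication holds) = true
[1.3.2] NOT true = false
[1.3.3] exactly-one(true, true) = false
[1.3] false OR false OR false = false
[1] false OR false OR false = false
[root] NOT false = true
Overall: true → accepted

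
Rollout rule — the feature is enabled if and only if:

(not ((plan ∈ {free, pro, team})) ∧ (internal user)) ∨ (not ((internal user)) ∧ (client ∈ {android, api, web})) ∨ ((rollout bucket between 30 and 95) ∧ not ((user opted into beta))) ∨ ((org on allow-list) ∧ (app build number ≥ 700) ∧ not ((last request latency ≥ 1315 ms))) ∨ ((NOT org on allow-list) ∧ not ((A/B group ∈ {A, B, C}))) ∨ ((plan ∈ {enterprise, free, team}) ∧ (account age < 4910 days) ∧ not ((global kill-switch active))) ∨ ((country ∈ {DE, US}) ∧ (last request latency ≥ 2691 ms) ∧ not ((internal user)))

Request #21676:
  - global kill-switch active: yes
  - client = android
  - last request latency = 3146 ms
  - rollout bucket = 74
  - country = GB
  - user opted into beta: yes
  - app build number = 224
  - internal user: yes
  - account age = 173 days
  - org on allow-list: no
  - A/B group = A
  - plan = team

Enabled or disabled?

Atomic conditions:
  plan ∈ {free, pro, team}: team is in the set → true
  internal user: yes → true
  client ∈ {android, api, web}: android is in the set → true
  rollout bucket between 30 and 95: 74 in [30, 95] is true
  user opted into beta: yes → true
  org on allow-list: no → false
  app build number ≥ 700: 224 ≥ 700 is false
  last request latency ≥ 1315 ms: 3146 ≥ 1315 is true
  NOT org on allow-list: no → true
  A/B group ∈ {A, B, C}: A is in the set → true
  plan ∈ {enterprise, free, team}: team is in the set → true
  account age < 4910 days: 173 < 4910 is true
  global kill-switch active: yes → true
  country ∈ {DE, US}: GB is not in the set → false
  last request latency ≥ 2691 ms: 3146 ≥ 2691 is true
Combine:
[1.1] NOT true = false
[1] false AND true = false
[2.1] NOT true = false
[2] false AND true = false
[3.2] NOT true = false
[3] true AND false = false
[4.3] NOT true = false
[4] false AND false AND false = false
[5.2] NOT true = false
[5] true AND false = false
[6.3] NOT true = false
[6] true AND true AND false = false
[7.3] NOT true = false
[7] false AND true AND false = false
[root] false OR false OR false OR false OR false OR false OR false = false
Overall: false → disabled

Disabled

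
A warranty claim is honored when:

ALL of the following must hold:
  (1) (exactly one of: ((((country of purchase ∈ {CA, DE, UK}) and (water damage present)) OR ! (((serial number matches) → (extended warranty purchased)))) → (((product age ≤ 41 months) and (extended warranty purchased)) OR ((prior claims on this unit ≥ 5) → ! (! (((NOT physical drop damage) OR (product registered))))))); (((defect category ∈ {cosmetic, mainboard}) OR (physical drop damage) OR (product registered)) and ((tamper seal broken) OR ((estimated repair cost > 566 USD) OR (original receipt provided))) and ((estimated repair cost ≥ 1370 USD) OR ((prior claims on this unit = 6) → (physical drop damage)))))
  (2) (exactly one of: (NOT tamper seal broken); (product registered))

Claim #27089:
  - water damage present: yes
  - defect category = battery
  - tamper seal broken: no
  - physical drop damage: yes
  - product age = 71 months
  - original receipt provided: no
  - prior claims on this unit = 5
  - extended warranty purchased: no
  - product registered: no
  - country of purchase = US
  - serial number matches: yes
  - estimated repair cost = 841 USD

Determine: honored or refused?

Atomic conditions:
  country of purchase ∈ {CA, DE, UK}: US is not in the set → false
  water damage present: yes → true
  serial number matches: yes → true
  extended warranty purchased: no → false
  product age ≤ 41 months: 71 ≤ 41 is false
  prior claims on this unit ≥ 5: 5 ≥ 5 is true
  NOT physical drop damage: yes → false
  product registered: no → false
  defect category ∈ {cosmetic, mainboard}: battery is not in the set → false
  physical drop damage: yes → true
  tamper seal broken: no → false
  estimated repair cost > 566 USD: 841 > 566 is true
  original receipt provided: no → false
  estimated repair cost ≥ 1370 USD: 841 ≥ 1370 is false
  prior claims on this unit = 6: 5 == 6 is false
  NOT tamper seal broken: no → true
Combine:
[1.1.1.1] false AND true = false
[1.1.1.2.1] true → false = false
[1.1.1.2] NOT false = true
[1.1.1] false OR true = true
[1.1.2.1] false AND false = false
[1.1.2.2.2.1.1] false OR false = false
[1.1.2.2.2.1] NOT false = true
[1.1.2.2.2] NOT true = false
[1.1.2.2] true → false = false
[1.1.2] false OR false = false
[1.1] true → false = false
[1.2.1] false OR true OR false = true
[1.2.2.2] true OR false = true
[1.2.2] false OR true = true
[1.2.3.2] false → true (antecedent false ⇒ implication holds) = true
[1.2.3] false OR true = true
[1.2] true AND true AND true = true
[1] exactly-one(false, true) = true
[2] exactly-one(true, false) = true
[root] true AND true = true
Overall: true → honored

Honored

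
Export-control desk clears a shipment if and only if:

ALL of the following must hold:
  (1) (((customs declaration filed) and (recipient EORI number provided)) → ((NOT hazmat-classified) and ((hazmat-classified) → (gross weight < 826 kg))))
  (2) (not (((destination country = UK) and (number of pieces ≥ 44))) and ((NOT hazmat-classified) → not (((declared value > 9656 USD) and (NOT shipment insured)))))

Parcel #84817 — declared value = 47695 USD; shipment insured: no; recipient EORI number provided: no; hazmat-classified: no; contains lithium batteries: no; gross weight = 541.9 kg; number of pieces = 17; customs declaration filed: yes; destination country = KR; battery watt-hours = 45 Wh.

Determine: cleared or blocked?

Blocked

Atomic conditions:
  customs declaration filed: yes → true
  recipient EORI number provided: no → false
  NOT hazmat-classified: no → true
  hazmat-classified: no → false
  gross weight < 826 kg: 541.9 < 826 is true
  destination country = UK: KR == UK is false
  number of pieces ≥ 44: 17 ≥ 44 is false
  declared value > 9656 USD: 47695 > 9656 is true
  NOT shipment insured: no → true
Combine:
[1.1] true AND false = false
[1.2.2] false → true (antecedent false ⇒ implication holds) = true
[1.2] true AND true = true
[1] false → true (antecedent false ⇒ implication holds) = true
[2.1.1] false AND false = false
[2.1] NOT false = true
[2.2.2.1] true AND true = true
[2.2.2] NOT true = false
[2.2] true → false = false
[2] true AND false = false
[root] true AND false = false
Overall: false → blocked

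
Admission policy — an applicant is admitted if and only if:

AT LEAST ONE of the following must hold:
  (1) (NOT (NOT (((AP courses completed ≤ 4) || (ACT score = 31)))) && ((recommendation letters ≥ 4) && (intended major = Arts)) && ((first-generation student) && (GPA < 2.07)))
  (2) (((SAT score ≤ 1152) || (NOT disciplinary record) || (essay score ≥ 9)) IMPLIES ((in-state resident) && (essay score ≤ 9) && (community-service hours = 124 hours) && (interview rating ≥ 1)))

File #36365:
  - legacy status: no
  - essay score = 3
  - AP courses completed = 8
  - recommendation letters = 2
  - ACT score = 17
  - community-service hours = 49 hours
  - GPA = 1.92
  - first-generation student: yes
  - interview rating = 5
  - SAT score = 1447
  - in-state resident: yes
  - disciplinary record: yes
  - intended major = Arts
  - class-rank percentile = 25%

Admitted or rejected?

Admitted

Atomic conditions:
  AP courses completed ≤ 4: 8 ≤ 4 is false
  ACT score = 31: 17 == 31 is false
  recommendation letters ≥ 4: 2 ≥ 4 is false
  intended major = Arts: Arts == Arts is true
  first-generation student: yes → true
  GPA < 2.07: 1.92 < 2.07 is true
  SAT score ≤ 1152: 1447 ≤ 1152 is false
  NOT disciplinary record: yes → false
  essay score ≥ 9: 3 ≥ 9 is false
  in-state resident: yes → true
  essay score ≤ 9: 3 ≤ 9 is true
  community-service hours = 124 hours: 49 == 124 is false
  interview rating ≥ 1: 5 ≥ 1 is true
Combine:
[1.1.1.1] false OR false = false
[1.1.1] NOT false = true
[1.1] NOT true = false
[1.2] false AND true = false
[1.3] true AND true = true
[1] false AND false AND true = false
[2.1] false OR false OR false = false
[2.2] true AND true AND false AND true = false
[2] false → false (antecedent false ⇒ implication holds) = true
[root] false OR true = true
Overall: true → admitted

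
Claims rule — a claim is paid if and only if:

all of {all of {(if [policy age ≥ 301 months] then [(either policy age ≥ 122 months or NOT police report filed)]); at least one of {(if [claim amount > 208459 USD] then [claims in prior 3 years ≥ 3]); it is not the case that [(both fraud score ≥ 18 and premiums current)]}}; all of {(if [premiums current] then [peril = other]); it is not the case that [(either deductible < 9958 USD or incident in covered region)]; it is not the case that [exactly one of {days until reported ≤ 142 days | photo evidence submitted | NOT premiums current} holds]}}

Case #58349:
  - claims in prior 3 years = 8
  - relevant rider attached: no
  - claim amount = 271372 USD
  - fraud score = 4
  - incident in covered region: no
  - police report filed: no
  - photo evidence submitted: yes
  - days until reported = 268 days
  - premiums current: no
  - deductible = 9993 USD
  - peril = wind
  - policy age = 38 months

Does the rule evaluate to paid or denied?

Paid

Atomic conditions:
  policy age ≥ 301 months: 38 ≥ 301 is false
  policy age ≥ 122 months: 38 ≥ 122 is false
  NOT police report filed: no → true
  claim amount > 208459 USD: 271372 > 208459 is true
  claims in prior 3 years ≥ 3: 8 ≥ 3 is true
  fraud score ≥ 18: 4 ≥ 18 is false
  premiums current: no → false
  peril = other: wind == other is false
  deductible < 9958 USD: 9993 < 9958 is false
  incident in covered region: no → false
  days until reported ≤ 142 days: 268 ≤ 142 is false
  photo evidence submitted: yes → true
  NOT premiums current: no → true
Combine:
[1.1.2] false OR true = true
[1.1] false → true (antecedent false ⇒ implication holds) = true
[1.2.1] true → true = true
[1.2.2.1] false AND false = false
[1.2.2] NOT false = true
[1.2] true OR true = true
[1] true AND true = true
[2.1] false → false (antecedent false ⇒ implication holds) = true
[2.2.1] false OR false = false
[2.2] NOT false = true
[2.3.1] exactly-one(false, true, true) = false
[2.3] NOT false = true
[2] true AND true AND true = true
[root] true AND true = true
Overall: true → paid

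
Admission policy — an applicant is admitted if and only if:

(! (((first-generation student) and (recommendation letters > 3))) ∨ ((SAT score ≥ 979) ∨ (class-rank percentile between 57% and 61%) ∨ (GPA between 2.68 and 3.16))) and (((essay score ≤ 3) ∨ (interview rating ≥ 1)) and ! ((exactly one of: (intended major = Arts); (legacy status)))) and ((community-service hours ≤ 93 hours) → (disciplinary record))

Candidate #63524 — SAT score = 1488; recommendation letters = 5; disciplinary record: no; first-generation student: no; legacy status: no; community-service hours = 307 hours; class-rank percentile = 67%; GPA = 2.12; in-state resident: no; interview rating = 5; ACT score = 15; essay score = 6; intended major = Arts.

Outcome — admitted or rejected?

Rejected

Atomic conditions:
  first-generation student: no → false
  recommendation letters > 3: 5 > 3 is true
  SAT score ≥ 979: 1488 ≥ 979 is true
  class-rank percentile between 57% and 61%: 67 in [57, 61] is false
  GPA between 2.68 and 3.16: 2.12 in [2.68, 3.16] is false
  essay score ≤ 3: 6 ≤ 3 is false
  interview rating ≥ 1: 5 ≥ 1 is true
  intended major = Arts: Arts == Arts is true
  legacy status: no → false
  community-service hours ≤ 93 hours: 307 ≤ 93 is false
  disciplinary record: no → false
Combine:
[1.1.1] false AND true = false
[1.1] NOT false = true
[1.2] true OR false OR false = true
[1] true OR true = true
[2.1] false OR true = true
[2.2.1] exactly-one(true, false) = true
[2.2] NOT true = false
[2] true AND false = false
[3] false → false (antecedent false ⇒ implication holds) = true
[root] true AND false AND true = false
Overall: false → rejected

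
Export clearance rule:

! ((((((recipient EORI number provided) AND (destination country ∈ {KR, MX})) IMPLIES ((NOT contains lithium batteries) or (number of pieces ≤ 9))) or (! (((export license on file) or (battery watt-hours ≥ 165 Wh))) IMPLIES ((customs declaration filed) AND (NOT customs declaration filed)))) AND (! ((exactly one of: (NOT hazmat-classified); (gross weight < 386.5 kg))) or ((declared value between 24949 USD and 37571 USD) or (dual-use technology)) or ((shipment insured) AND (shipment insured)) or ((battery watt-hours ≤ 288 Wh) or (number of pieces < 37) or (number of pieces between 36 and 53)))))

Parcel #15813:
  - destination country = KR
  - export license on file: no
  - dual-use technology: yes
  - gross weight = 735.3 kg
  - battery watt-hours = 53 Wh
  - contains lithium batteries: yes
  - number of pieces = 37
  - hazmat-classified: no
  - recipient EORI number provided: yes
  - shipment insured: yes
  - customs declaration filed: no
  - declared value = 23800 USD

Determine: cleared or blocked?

Cleared

Atomic conditions:
  recipient EORI number provided: yes → true
  destination country ∈ {KR, MX}: KR is in the set → true
  NOT contains lithium batteries: yes → false
  number of pieces ≤ 9: 37 ≤ 9 is false
  export license on file: no → false
  battery watt-hours ≥ 165 Wh: 53 ≥ 165 is false
  customs declaration filed: no → false
  NOT customs declaration filed: no → true
  NOT hazmat-classified: no → true
  gross weight < 386.5 kg: 735.3 < 386.5 is false
  declared value between 24949 USD and 37571 USD: 23800 in [24949, 37571] is false
  dual-use technology: yes → true
  shipment insured: yes → true
  battery watt-hours ≤ 288 Wh: 53 ≤ 288 is true
  number of pieces < 37: 37 < 37 is false
  number of pieces between 36 and 53: 37 in [36, 53] is true
Combine:
[1.1.1.1] true AND true = true
[1.1.1.2] false OR false = false
[1.1.1] true → false = false
[1.1.2.1.1] false OR false = false
[1.1.2.1] NOT false = true
[1.1.2.2] false AND true = false
[1.1.2] true → false = false
[1.1] false OR false = false
[1.2.1.1] exactly-one(true, false) = true
[1.2.1] NOT true = false
[1.2.2] false OR true = true
[1.2.3] true AND true = true
[1.2.4] true OR false OR true = true
[1.2] false OR true OR true OR true = true
[1] false AND true = false
[root] NOT false = true
Overall: true → cleared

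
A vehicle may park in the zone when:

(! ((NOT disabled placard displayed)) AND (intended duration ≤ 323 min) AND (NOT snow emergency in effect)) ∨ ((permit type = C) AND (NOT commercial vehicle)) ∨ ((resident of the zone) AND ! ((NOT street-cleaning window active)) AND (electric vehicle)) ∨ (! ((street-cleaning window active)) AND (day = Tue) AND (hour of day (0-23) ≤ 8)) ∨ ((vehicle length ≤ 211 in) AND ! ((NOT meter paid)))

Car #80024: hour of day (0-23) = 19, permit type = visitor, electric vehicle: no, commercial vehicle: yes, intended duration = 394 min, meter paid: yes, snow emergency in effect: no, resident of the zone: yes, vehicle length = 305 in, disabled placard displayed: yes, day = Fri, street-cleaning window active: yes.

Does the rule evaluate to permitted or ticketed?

Ticketed

Atomic conditions:
  NOT disabled placard displayed: yes → false
  intended duration ≤ 323 min: 394 ≤ 323 is false
  NOT snow emergency in effect: no → true
  permit type = C: visitor == C is false
  NOT commercial vehicle: yes → false
  resident of the zone: yes → true
  NOT street-cleaning window active: yes → false
  electric vehicle: no → false
  street-cleaning window active: yes → true
  day = Tue: Fri == Tue is false
  hour of day (0-23) ≤ 8: 19 ≤ 8 is false
  vehicle length ≤ 211 in: 305 ≤ 211 is false
  NOT meter paid: yes → false
Combine:
[1.1] NOT false = true
[1] true AND false AND true = false
[2] false AND false = false
[3.2] NOT false = true
[3] true AND true AND false = false
[4.1] NOT true = false
[4] false AND false AND false = false
[5.2] NOT false = true
[5] false AND true = false
[root] false OR false OR false OR false OR false = false
Overall: false → ticketed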